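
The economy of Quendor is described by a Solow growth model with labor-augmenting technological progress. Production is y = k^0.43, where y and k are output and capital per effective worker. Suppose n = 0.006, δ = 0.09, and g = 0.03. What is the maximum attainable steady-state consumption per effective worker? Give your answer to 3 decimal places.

Capital per effective worker breaks even when investment replaces (n + g + δ)·k; here n + g + δ = 0.126.
Golden rule sets MPK = n+g+δ: 0.43·k^(0.43−1) = 0.126, so k_gold = (0.43/0.126)^(1/0.57) ≈ 8.6151.
y_gold = 8.6151^0.43 ≈ 2.5244.
c_gold = y_gold − (n+g+δ)·k_gold = 2.5244 − 0.126·8.6151 ≈ 1.4389.

c_gold ≈ 1.439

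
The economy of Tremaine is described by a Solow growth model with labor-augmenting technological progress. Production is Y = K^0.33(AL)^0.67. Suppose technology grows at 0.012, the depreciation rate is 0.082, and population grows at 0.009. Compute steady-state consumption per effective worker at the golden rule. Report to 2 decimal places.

c_gold ≈ 1.19

Break-even investment rate: n + g + δ = 0.009 + 0.012 + 0.082 = 0.103.
Maximizing c = f(k) − (n+g+δ)·k gives f'(k) = n+g+δ, i.e. 0.33·k^(0.33−1) = 0.103, so k_gold = (0.33/0.103)^(1/0.67) ≈ 5.6851.
y_gold = 5.6851^0.33 ≈ 1.7745.
c_gold = y_gold − (n+g+δ)·k_gold = 1.7745 − 0.103·5.6851 ≈ 1.1889.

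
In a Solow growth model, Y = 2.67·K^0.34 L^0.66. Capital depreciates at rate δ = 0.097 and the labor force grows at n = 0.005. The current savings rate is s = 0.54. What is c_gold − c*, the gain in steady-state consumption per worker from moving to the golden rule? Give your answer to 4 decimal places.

The effective depreciation rate is n + δ = 0.005 + 0.097 = 0.102.
Current steady state (s = 0.54): k* = (0.54·2.67/0.102)^(1/0.66) ≈ 55.3205, y* = 2.67·55.3205^0.34 ≈ 10.4494, c* = (1−0.54)·10.4494 ≈ 4.8067.
At the golden rule the marginal product of capital equals n+δ: 0.34·2.67·k^(0.34−1) = 0.102. Solving, k_gold = (0.34·2.67/0.102)^(1/0.66) ≈ 27.4454.
y_gold = 2.67·27.4454^0.34 ≈ 8.2336, c_gold = y_gold − 0.102·k_gold ≈ 5.4342.
Gain: Δc = 5.4342 − 4.8067 ≈ 0.6275.

Δc ≈ 0.6275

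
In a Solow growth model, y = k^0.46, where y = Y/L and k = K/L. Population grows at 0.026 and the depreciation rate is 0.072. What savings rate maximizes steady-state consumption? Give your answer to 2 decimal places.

Capital per worker breaks even when investment replaces (n + δ)·k; here n + δ = 0.098.
At the golden rule MPK = n+δ, and in any Cobb-Douglas steady state s = (n+δ)·k/y = MPK·k/y = capital's share 0.46.

s_gold = 0.46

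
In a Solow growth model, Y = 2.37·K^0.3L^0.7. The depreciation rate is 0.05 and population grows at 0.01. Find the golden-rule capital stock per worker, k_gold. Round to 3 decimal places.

k_gold ≈ 34.189

n + δ = 0.01 + 0.05 = 0.06.
At the golden rule the marginal product of capital equals n+δ: 0.3·2.37·k^(0.3−1) = 0.06. Solving, k_gold = (0.3·2.37/0.06)^(1/0.7) ≈ 34.1888.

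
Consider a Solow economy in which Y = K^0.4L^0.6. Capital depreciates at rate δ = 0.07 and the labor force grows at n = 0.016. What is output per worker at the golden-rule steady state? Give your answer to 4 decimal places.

y_gold ≈ 2.7864

Capital per worker breaks even when investment replaces (n + δ)·k; here n + δ = 0.086.
Setting f'(k) = n+δ gives 0.4·k^(0.4−1) = 0.086, hence k_gold = (0.4/0.086)^(1/0.6) ≈ 12.9599.
Output: y_gold = k_gold^0.4 = 12.9599^0.4 ≈ 2.7864.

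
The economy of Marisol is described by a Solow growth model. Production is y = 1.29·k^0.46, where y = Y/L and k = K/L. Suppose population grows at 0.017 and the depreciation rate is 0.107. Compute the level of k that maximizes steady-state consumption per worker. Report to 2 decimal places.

The effective depreciation rate is n + δ = 0.017 + 0.107 = 0.124.
At the golden rule the marginal product of capital equals n+δ: 0.46·1.29·k^(0.46−1) = 0.124. Solving, k_gold = (0.46·1.29/0.124)^(1/0.54) ≈ 18.1603.

k_gold ≈ 18.16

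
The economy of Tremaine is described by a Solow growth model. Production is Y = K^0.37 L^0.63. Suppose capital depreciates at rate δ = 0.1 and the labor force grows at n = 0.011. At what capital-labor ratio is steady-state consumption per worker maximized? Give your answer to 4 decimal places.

k_gold ≈ 6.7603

Capital per worker breaks even when investment replaces (n + δ)·k; here n + δ = 0.111.
Golden rule sets MPK = n+δ: 0.37·k^(0.37−1) = 0.111, so k_gold = (0.37/0.111)^(1/0.63) ≈ 6.7603.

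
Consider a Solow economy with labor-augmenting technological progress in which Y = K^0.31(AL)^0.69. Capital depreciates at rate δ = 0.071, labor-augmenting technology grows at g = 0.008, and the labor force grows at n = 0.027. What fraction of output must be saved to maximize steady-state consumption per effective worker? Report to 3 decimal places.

s_gold = 0.310

Break-even investment rate: n + g + δ = 0.027 + 0.008 + 0.071 = 0.106.
At the golden rule MPK = n+g+δ, and in any Cobb-Douglas steady state s = (n+g+δ)·k/y = MPK·k/y = capital's share 0.31.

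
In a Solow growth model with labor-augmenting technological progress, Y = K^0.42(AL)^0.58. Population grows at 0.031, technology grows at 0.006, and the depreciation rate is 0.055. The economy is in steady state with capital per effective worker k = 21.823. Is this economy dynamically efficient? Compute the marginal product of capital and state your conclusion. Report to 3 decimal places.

dynamically inefficient; MPK ≈ 0.070

Capital per effective worker breaks even when investment replaces (n + g + δ)·k; here n + g + δ = 0.092.
MPK = 0.42·k^(0.42−1) = 0.42·21.823^(-0.58) ≈ 0.0703.
MPK < 0.092, so the economy is dynamically inefficient (over-saving).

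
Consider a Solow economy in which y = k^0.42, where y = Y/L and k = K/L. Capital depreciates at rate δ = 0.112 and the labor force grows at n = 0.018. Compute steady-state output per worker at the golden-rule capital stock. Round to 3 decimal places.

The effective depreciation rate is n + δ = 0.018 + 0.112 = 0.13.
At the golden rule the marginal product of capital equals n+δ: 0.42·k^(0.42−1) = 0.13. Solving, k_gold = (0.42/0.13)^(1/0.58) ≈ 7.5529.
Output: y_gold = k_gold^0.42 = 7.5529^0.42 ≈ 2.3378.

y_gold ≈ 2.338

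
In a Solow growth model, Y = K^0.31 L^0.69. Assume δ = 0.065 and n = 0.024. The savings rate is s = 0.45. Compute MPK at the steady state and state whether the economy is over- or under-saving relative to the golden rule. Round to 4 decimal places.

over-saving; MPK ≈ 0.0613

n + δ = 0.024 + 0.065 = 0.089.
Steady-state k*: s·k^0.31 = 0.089·k gives k* = (0.45/0.089)^(1/0.69) ≈ 10.4721.
MPK = 0.31·10.4721^(-0.69) ≈ 0.0613.
MPK < n+δ = 0.089, so the economy is dynamically inefficient (over-saving).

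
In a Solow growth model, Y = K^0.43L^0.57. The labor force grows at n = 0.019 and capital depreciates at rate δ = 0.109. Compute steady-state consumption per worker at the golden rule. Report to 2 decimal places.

The effective depreciation rate is n + δ = 0.019 + 0.109 = 0.128.
At the golden rule the marginal product of capital equals n+δ: 0.43·k^(0.43−1) = 0.128. Solving, k_gold = (0.43/0.128)^(1/0.57) ≈ 8.3803.
y_gold = 8.3803^0.43 ≈ 2.4946.
c_gold = y_gold − (n+δ)·k_gold = 2.4946 − 0.128·8.3803 ≈ 1.4219.

c_gold ≈ 1.42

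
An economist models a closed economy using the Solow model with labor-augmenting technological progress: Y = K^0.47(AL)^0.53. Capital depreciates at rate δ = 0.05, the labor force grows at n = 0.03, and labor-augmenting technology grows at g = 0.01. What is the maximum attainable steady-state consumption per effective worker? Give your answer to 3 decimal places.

c_gold ≈ 2.295

Capital per effective worker breaks even when investment replaces (n + g + δ)·k; here n + g + δ = 0.09.
At the golden rule the marginal product of capital equals n+g+δ: 0.47·k^(0.47−1) = 0.09. Solving, k_gold = (0.47/0.09)^(1/0.53) ≈ 22.6175.
y_gold = 22.6175^0.47 ≈ 4.3310.
c_gold = y_gold − (n+g+δ)·k_gold = 4.3310 − 0.09·22.6175 ≈ 2.2954.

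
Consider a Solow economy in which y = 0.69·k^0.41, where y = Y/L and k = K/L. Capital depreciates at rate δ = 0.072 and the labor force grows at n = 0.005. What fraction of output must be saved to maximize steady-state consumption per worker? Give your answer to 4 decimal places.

The effective depreciation rate is n + δ = 0.005 + 0.072 = 0.077.
At the golden rule MPK = n+δ, and in any Cobb-Douglas steady state s = (n+δ)·k/y = MPK·k/y = capital's share 0.41.

s_gold = 0.4100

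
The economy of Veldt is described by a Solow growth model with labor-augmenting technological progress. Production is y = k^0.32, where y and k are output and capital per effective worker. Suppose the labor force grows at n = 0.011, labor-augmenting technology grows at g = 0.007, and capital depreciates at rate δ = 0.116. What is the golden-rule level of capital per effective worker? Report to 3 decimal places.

k_gold ≈ 3.597

n + g + δ = 0.011 + 0.007 + 0.116 = 0.134.
Golden rule sets MPK = n+g+δ: 0.32·k^(0.32−1) = 0.134, so k_gold = (0.32/0.134)^(1/0.68) ≈ 3.5971.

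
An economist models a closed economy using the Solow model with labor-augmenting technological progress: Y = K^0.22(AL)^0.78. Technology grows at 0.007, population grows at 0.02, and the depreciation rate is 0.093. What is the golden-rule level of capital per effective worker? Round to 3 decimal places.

Break-even investment rate: n + g + δ = 0.02 + 0.007 + 0.093 = 0.12.
Setting f'(k) = n+g+δ gives 0.22·k^(0.22−1) = 0.12, hence k_gold = (0.22/0.12)^(1/0.78) ≈ 2.1751.

k_gold ≈ 2.175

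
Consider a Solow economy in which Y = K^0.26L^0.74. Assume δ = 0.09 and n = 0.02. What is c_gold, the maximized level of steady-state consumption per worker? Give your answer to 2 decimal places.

c_gold ≈ 1.00

Capital per worker breaks even when investment replaces (n + δ)·k; here n + δ = 0.11.
Maximizing c = f(k) − (n+δ)·k gives f'(k) = n+δ, i.e. 0.26·k^(0.26−1) = 0.11, so k_gold = (0.26/0.11)^(1/0.74) ≈ 3.1977.
y_gold = 3.1977^0.26 ≈ 1.3529.
c_gold = y_gold − (n+δ)·k_gold = 1.3529 − 0.11·3.1977 ≈ 1.0011.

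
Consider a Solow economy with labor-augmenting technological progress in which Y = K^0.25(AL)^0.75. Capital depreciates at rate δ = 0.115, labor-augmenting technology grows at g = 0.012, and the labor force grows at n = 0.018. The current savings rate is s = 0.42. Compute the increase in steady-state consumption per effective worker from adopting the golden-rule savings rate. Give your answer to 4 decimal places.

Break-even investment rate: n + g + δ = 0.018 + 0.012 + 0.115 = 0.145.
Current steady state (s = 0.42): k* = (0.42/0.145)^(1/0.75) ≈ 4.1290, y* = 4.1290^0.25 ≈ 1.4255, c* = (1−0.42)·1.4255 ≈ 0.8268.
Golden rule sets MPK = n+g+δ: 0.25·k^(0.25−1) = 0.145, so k_gold = (0.25/0.145)^(1/0.75) ≈ 2.0674.
y_gold = 2.0674^0.25 ≈ 1.1991, c_gold = y_gold − 0.145·k_gold ≈ 0.8993.
Gain: Δc = 0.8993 − 0.8268 ≈ 0.0726.

Δc ≈ 0.0726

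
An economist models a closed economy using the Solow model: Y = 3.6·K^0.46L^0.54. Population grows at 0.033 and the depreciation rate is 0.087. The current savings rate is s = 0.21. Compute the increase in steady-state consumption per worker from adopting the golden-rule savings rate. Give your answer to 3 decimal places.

Capital per worker breaks even when investment replaces (n + δ)·k; here n + δ = 0.12.
Current steady state (s = 0.21): k* = (0.21·3.6/0.12)^(1/0.54) ≈ 30.2176, y* = 3.6·30.2176^0.46 ≈ 17.2672, c* = (1−0.21)·17.2672 ≈ 13.6411.
Golden rule sets MPK = n+δ: 0.46·3.6·k^(0.46−1) = 0.12, so k_gold = (0.46·3.6/0.12)^(1/0.54) ≈ 129.0884.
y_gold = 3.6·129.0884^0.46 ≈ 33.6752, c_gold = y_gold − 0.12·k_gold ≈ 18.1846.
Gain: Δc = 18.1846 − 13.6411 ≈ 4.5435.

Δc ≈ 4.544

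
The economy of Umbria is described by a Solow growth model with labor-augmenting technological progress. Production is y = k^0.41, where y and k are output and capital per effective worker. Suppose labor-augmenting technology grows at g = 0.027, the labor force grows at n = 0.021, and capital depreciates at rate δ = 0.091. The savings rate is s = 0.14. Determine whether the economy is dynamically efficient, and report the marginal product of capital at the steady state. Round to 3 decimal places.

dynamically efficient; MPK ≈ 0.407

Capital per effective worker breaks even when investment replaces (n + g + δ)·k; here n + g + δ = 0.139.
Steady-state k*: s·k^0.41 = 0.139·k gives k* = (0.14/0.139)^(1/0.59) ≈ 1.0122.
MPK = 0.41·1.0122^(-0.59) ≈ 0.4071.
MPK > n+g+δ = 0.139, so the economy is dynamically efficient (under-saving).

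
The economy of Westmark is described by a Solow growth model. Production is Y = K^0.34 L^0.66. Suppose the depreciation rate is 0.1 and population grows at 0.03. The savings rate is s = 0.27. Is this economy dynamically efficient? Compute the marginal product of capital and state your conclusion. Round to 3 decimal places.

Capital per worker breaks even when investment replaces (n + δ)·k; here n + δ = 0.13.
Steady-state k*: s·k^0.34 = 0.13·k gives k* = (0.27/0.13)^(1/0.66) ≈ 3.0265.
MPK = 0.34·3.0265^(-0.66) ≈ 0.1637.
MPK > n+δ = 0.13, so the economy is dynamically efficient (under-saving).

dynamically efficient; MPK ≈ 0.164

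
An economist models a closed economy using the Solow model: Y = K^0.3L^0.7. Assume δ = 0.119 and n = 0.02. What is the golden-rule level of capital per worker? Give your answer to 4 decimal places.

k_gold ≈ 3.0012

n + δ = 0.02 + 0.119 = 0.139.
At the golden rule the marginal product of capital equals n+δ: 0.3·k^(0.3−1) = 0.139. Solving, k_gold = (0.3/0.139)^(1/0.7) ≈ 3.0012.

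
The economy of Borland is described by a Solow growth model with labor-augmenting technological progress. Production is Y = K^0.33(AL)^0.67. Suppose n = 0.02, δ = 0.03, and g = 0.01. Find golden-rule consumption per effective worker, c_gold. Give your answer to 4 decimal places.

c_gold ≈ 1.5514

The effective depreciation rate is n + g + δ = 0.02 + 0.01 + 0.03 = 0.06.
At the golden rule the marginal product of capital equals n+g+δ: 0.33·k^(0.33−1) = 0.06. Solving, k_gold = (0.33/0.06)^(1/0.67) ≈ 12.7356.
y_gold = 12.7356^0.33 ≈ 2.3156.
c_gold = y_gold − (n+g+δ)·k_gold = 2.3156 − 0.06·12.7356 ≈ 1.5514.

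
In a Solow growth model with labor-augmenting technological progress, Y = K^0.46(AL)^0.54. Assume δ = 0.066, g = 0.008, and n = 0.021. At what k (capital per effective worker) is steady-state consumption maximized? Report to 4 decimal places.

k_gold ≈ 18.5602

n + g + δ = 0.021 + 0.008 + 0.066 = 0.095.
Maximizing c = f(k) − (n+g+δ)·k gives f'(k) = n+g+δ, i.e. 0.46·k^(0.46−1) = 0.095, so k_gold = (0.46/0.095)^(1/0.54) ≈ 18.5602.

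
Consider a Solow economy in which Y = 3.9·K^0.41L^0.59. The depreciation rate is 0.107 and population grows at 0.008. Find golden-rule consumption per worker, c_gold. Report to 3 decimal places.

c_gold ≈ 14.332

Capital per worker breaks even when investment replaces (n + δ)·k; here n + δ = 0.115.
Golden rule sets MPK = n+δ: 0.41·3.9·k^(0.41−1) = 0.115, so k_gold = (0.41·3.9/0.115)^(1/0.59) ≈ 86.6051.
y_gold = 3.9·86.6051^0.41 ≈ 24.2917.
c_gold = y_gold − (n+δ)·k_gold = 24.2917 − 0.115·86.6051 ≈ 14.3321.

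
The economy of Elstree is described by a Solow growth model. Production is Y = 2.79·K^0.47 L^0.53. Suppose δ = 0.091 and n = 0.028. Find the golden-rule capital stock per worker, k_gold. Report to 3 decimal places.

k_gold ≈ 92.540

Break-even investment rate: n + δ = 0.028 + 0.091 = 0.119.
Maximizing c = f(k) − (n+δ)·k gives f'(k) = n+δ, i.e. 0.47·2.79·k^(0.47−1) = 0.119, so k_gold = (0.47·2.79/0.119)^(1/0.53) ≈ 92.5402.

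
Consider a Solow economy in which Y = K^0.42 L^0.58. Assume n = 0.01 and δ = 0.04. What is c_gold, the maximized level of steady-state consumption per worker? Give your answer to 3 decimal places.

Break-even investment rate: n + δ = 0.01 + 0.04 = 0.05.
Golden rule sets MPK = n+δ: 0.42·k^(0.42−1) = 0.05, so k_gold = (0.42/0.05)^(1/0.58) ≈ 39.2270.
y_gold = 39.2270^0.42 ≈ 4.6699.
c_gold = y_gold − (n+δ)·k_gold = 4.6699 − 0.05·39.2270 ≈ 2.7085.

c_gold ≈ 2.709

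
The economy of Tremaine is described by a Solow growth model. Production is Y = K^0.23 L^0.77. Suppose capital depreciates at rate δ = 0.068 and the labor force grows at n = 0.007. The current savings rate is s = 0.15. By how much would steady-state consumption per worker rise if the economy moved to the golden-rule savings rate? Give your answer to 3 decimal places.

The effective depreciation rate is n + δ = 0.007 + 0.068 = 0.075.
Current steady state (s = 0.15): k* = (0.15/0.075)^(1/0.77) ≈ 2.4601, y* = 2.4601^0.23 ≈ 1.2300, c* = (1−0.15)·1.2300 ≈ 1.0455.
Setting f'(k) = n+δ gives 0.23·k^(0.23−1) = 0.075, hence k_gold = (0.23/0.075)^(1/0.77) ≈ 4.2858.
y_gold = 4.2858^0.23 ≈ 1.3976, c_gold = y_gold − 0.075·k_gold ≈ 1.0761.
Gain: Δc = 1.0761 − 1.0455 ≈ 0.0306.

Δc ≈ 0.031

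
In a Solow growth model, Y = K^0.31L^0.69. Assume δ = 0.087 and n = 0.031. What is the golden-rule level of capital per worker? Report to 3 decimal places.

k_gold ≈ 4.055

Break-even investment rate: n + δ = 0.031 + 0.087 = 0.118.
At the golden rule the marginal product of capital equals n+δ: 0.31·k^(0.31−1) = 0.118. Solving, k_gold = (0.31/0.118)^(1/0.69) ≈ 4.0545.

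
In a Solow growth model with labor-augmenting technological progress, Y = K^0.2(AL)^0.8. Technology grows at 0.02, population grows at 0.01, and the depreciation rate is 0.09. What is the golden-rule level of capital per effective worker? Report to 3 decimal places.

Capital per effective worker breaks even when investment replaces (n + g + δ)·k; here n + g + δ = 0.12.
Maximizing c = f(k) − (n+g+δ)·k gives f'(k) = n+g+δ, i.e. 0.2·k^(0.2−1) = 0.12, so k_gold = (0.2/0.12)^(1/0.8) ≈ 1.8937.

k_gold ≈ 1.894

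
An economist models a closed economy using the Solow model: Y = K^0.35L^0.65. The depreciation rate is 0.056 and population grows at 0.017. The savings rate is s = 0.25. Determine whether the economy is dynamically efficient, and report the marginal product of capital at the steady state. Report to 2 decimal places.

Capital per worker breaks even when investment replaces (n + δ)·k; here n + δ = 0.073.
Steady-state k*: s·k^0.35 = 0.073·k gives k* = (0.25/0.073)^(1/0.65) ≈ 6.6449.
MPK = 0.35·6.6449^(-0.65) ≈ 0.1022.
MPK > n+δ = 0.073, so the economy is dynamically efficient (under-saving).

dynamically efficient; MPK ≈ 0.10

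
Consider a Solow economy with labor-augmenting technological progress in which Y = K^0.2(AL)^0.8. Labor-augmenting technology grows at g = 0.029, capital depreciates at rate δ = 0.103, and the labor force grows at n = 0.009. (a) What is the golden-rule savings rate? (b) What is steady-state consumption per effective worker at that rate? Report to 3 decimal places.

Break-even investment rate: n + g + δ = 0.009 + 0.029 + 0.103 = 0.141.
For Cobb-Douglas, s_gold equals capital's share: s_gold = 0.2.
At the golden rule the marginal product of capital equals n+g+δ: 0.2·k^(0.2−1) = 0.141. Solving, k_gold = (0.2/0.141)^(1/0.8) ≈ 1.5480.
y_gold = 1.5480^0.2 ≈ 1.0913; c_gold = (1−0.2)·y_gold ≈ 0.8731.

(a) s_gold = 0.200; (b) c_gold ≈ 0.873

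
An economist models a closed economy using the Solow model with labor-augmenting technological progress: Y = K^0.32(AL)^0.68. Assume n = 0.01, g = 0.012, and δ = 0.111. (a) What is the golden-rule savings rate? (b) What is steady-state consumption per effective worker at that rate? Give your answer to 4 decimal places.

(a) s_gold = 0.3200; (b) c_gold ≈ 1.0279

Break-even investment rate: n + g + δ = 0.01 + 0.012 + 0.111 = 0.133.
For Cobb-Douglas, s_gold equals capital's share: s_gold = 0.32.
Setting f'(k) = n+g+δ gives 0.32·k^(0.32−1) = 0.133, hence k_gold = (0.32/0.133)^(1/0.68) ≈ 3.6369.
y_gold = 3.6369^0.32 ≈ 1.5116; c_gold = (1−0.32)·y_gold ≈ 1.0279.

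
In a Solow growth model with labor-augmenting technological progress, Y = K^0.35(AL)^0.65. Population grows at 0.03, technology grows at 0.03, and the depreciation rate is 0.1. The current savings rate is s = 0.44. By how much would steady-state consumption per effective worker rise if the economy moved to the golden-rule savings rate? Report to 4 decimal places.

Break-even investment rate: n + g + δ = 0.03 + 0.03 + 0.1 = 0.16.
Current steady state (s = 0.44): k* = (0.44/0.16)^(1/0.65) ≈ 4.7413, y* = 4.7413^0.35 ≈ 1.7241, c* = (1−0.44)·1.7241 ≈ 0.9655.
Setting f'(k) = n+g+δ gives 0.35·k^(0.35−1) = 0.16, hence k_gold = (0.35/0.16)^(1/0.65) ≈ 3.3342.
y_gold = 3.3342^0.35 ≈ 1.5242, c_gold = y_gold − 0.16·k_gold ≈ 0.9907.
Gain: Δc = 0.9907 − 0.9655 ≈ 0.0252.

Δc ≈ 0.0252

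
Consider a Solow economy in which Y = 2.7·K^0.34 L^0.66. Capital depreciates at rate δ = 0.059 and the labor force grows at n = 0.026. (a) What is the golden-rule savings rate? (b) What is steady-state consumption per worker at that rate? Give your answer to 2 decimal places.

Break-even investment rate: n + δ = 0.026 + 0.059 = 0.085.
For Cobb-Douglas, s_gold equals capital's share: s_gold = 0.34.
Maximizing c = f(k) − (n+δ)·k gives f'(k) = n+δ, i.e. 0.34·2.7·k^(0.34−1) = 0.085, so k_gold = (0.34·2.7/0.085)^(1/0.66) ≈ 36.7954.
y_gold = 2.7·36.7954^0.34 ≈ 9.1989; c_gold = (1−0.34)·y_gold ≈ 6.0712.

(a) s_gold = 0.34; (b) c_gold ≈ 6.07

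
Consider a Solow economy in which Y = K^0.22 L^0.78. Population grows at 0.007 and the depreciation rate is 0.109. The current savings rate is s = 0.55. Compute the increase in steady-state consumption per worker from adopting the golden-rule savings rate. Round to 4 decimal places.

Break-even investment rate: n + δ = 0.007 + 0.109 = 0.116.
Current steady state (s = 0.55): k* = (0.55/0.116)^(1/0.78) ≈ 7.3544, y* = 7.3544^0.22 ≈ 1.5511, c* = (1−0.55)·1.5511 ≈ 0.6980.
Setting f'(k) = n+δ gives 0.22·k^(0.22−1) = 0.116, hence k_gold = (0.22/0.116)^(1/0.78) ≈ 2.2718.
y_gold = 2.2718^0.22 ≈ 1.1978, c_gold = y_gold − 0.116·k_gold ≈ 0.9343.
Gain: Δc = 0.9343 − 0.6980 ≈ 0.2363.

Δc ≈ 0.2363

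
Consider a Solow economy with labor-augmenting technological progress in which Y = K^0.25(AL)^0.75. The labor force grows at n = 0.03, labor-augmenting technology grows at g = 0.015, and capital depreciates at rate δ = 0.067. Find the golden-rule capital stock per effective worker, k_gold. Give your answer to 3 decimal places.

k_gold ≈ 2.917

Break-even investment rate: n + g + δ = 0.03 + 0.015 + 0.067 = 0.112.
At the golden rule the marginal product of capital equals n+g+δ: 0.25·k^(0.25−1) = 0.112. Solving, k_gold = (0.25/0.112)^(1/0.75) ≈ 2.9172.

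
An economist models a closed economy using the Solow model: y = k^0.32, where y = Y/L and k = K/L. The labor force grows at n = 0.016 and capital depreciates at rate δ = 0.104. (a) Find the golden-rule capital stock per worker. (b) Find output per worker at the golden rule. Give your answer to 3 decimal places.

(a) k_gold ≈ 4.231; (b) y_gold ≈ 1.587

Break-even investment rate: n + δ = 0.016 + 0.104 = 0.12.
Maximizing c = f(k) − (n+δ)·k gives f'(k) = n+δ, i.e. 0.32·k^(0.32−1) = 0.12, so k_gold = (0.32/0.12)^(1/0.68) ≈ 4.2308.
y_gold = 4.2308^0.32 ≈ 1.5866.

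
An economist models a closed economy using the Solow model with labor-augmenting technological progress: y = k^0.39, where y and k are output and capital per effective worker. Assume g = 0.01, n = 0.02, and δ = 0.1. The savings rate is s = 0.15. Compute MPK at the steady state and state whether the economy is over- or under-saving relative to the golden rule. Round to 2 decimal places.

The effective depreciation rate is n + g + δ = 0.02 + 0.01 + 0.1 = 0.13.
Steady-state k*: s·k^0.39 = 0.13·k gives k* = (0.15/0.13)^(1/0.61) ≈ 1.2644.
MPK = 0.39·1.2644^(-0.61) ≈ 0.3380.
MPK > n+g+δ = 0.13, so the economy is dynamically efficient (under-saving).

under-saving; MPK ≈ 0.34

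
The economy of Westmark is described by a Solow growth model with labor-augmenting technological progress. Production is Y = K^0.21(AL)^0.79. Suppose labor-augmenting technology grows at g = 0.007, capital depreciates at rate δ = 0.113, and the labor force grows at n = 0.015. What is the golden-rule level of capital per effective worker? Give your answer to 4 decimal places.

Break-even investment rate: n + g + δ = 0.015 + 0.007 + 0.113 = 0.135.
At the golden rule the marginal product of capital equals n+g+δ: 0.21·k^(0.21−1) = 0.135. Solving, k_gold = (0.21/0.135)^(1/0.79) ≈ 1.7494.

k_gold ≈ 1.7494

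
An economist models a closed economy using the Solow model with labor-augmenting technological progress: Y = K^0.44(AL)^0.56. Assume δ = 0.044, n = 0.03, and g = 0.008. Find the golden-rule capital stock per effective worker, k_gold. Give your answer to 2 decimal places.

k_gold ≈ 20.09

The effective depreciation rate is n + g + δ = 0.03 + 0.008 + 0.044 = 0.082.
Golden rule sets MPK = n+g+δ: 0.44·k^(0.44−1) = 0.082, so k_gold = (0.44/0.082)^(1/0.56) ≈ 20.0875.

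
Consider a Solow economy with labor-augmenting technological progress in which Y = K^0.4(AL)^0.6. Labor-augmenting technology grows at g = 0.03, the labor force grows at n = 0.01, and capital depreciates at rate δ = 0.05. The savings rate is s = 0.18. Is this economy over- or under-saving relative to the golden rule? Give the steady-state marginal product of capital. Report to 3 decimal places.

n + g + δ = 0.01 + 0.03 + 0.05 = 0.09.
Steady-state k*: s·k^0.4 = 0.09·k gives k* = (0.18/0.09)^(1/0.6) ≈ 3.1748.
MPK = 0.4·3.1748^(-0.6) ≈ 0.2000.
MPK > n+g+δ = 0.09, so the economy is dynamically efficient (under-saving).

under-saving; MPK ≈ 0.200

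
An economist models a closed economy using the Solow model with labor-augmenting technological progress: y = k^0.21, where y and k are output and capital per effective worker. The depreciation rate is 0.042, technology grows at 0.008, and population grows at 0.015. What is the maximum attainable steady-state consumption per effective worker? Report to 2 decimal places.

c_gold ≈ 1.08

n + g + δ = 0.015 + 0.008 + 0.042 = 0.065.
At the golden rule the marginal product of capital equals n+g+δ: 0.21·k^(0.21−1) = 0.065. Solving, k_gold = (0.21/0.065)^(1/0.79) ≈ 4.4126.
y_gold = 4.4126^0.21 ≈ 1.3658.
c_gold = y_gold − (n+g+δ)·k_gold = 1.3658 − 0.065·4.4126 ≈ 1.0790.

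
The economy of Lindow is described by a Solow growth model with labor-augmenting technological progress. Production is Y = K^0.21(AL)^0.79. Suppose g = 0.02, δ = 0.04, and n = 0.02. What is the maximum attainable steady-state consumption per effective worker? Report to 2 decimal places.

c_gold ≈ 1.02

The effective depreciation rate is n + g + δ = 0.02 + 0.02 + 0.04 = 0.08.
Golden rule sets MPK = n+g+δ: 0.21·k^(0.21−1) = 0.08, so k_gold = (0.21/0.08)^(1/0.79) ≈ 3.3927.
y_gold = 3.3927^0.21 ≈ 1.2925.
c_gold = y_gold − (n+g+δ)·k_gold = 1.2925 − 0.08·3.3927 ≈ 1.0210.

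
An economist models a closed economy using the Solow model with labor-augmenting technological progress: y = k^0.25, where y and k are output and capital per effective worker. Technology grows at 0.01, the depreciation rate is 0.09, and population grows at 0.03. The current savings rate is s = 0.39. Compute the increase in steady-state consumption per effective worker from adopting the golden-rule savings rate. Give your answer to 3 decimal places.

Δc ≈ 0.053

Break-even investment rate: n + g + δ = 0.03 + 0.01 + 0.09 = 0.13.
Current steady state (s = 0.39): k* = (0.39/0.13)^(1/0.75) ≈ 4.3267, y* = 4.3267^0.25 ≈ 1.4422, c* = (1−0.39)·1.4422 ≈ 0.8798.
Maximizing c = f(k) − (n+g+δ)·k gives f'(k) = n+g+δ, i.e. 0.25·k^(0.25−1) = 0.13, so k_gold = (0.25/0.13)^(1/0.75) ≈ 2.3915.
y_gold = 2.3915^0.25 ≈ 1.2436, c_gold = y_gold − 0.13·k_gold ≈ 0.9327.
Gain: Δc = 0.9327 − 0.8798 ≈ 0.0529.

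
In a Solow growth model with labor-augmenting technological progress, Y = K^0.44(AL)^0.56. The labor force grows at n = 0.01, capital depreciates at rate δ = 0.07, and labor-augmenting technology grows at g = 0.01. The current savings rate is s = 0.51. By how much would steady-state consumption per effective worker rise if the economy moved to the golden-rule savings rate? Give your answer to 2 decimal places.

Break-even investment rate: n + g + δ = 0.01 + 0.01 + 0.07 = 0.09.
Current steady state (s = 0.51): k* = (0.51/0.09)^(1/0.56) ≈ 22.1426, y* = 22.1426^0.44 ≈ 3.9075, c* = (1−0.51)·3.9075 ≈ 1.9147.
Golden rule sets MPK = n+g+δ: 0.44·k^(0.44−1) = 0.09, so k_gold = (0.44/0.09)^(1/0.56) ≈ 17.0111.
y_gold = 17.0111^0.44 ≈ 3.4795, c_gold = y_gold − 0.09·k_gold ≈ 1.9485.
Gain: Δc = 1.9485 − 1.9147 ≈ 0.0339.

Δc ≈ 0.03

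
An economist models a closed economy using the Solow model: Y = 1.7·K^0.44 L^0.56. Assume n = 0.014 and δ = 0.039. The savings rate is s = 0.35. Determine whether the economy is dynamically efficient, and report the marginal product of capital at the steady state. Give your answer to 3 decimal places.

Break-even investment rate: n + δ = 0.014 + 0.039 = 0.053.
Steady-state k*: s·A·k^0.44 = 0.053·k gives k* = (0.35·1.7/0.053)^(1/0.56) ≈ 75.0638.
MPK = 0.44·1.7·75.0638^(-0.56) ≈ 0.0666.
MPK > n+δ = 0.053, so the economy is dynamically efficient (under-saving).

dynamically efficient; MPK ≈ 0.067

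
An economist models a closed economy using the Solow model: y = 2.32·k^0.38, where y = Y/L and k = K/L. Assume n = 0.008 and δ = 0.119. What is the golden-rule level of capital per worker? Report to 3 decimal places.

The effective depreciation rate is n + δ = 0.008 + 0.119 = 0.127.
Maximizing c = f(k) − (n+δ)·k gives f'(k) = n+δ, i.e. 0.38·2.32·k^(0.38−1) = 0.127, so k_gold = (0.38·2.32/0.127)^(1/0.62) ≈ 22.7618.

k_gold ≈ 22.762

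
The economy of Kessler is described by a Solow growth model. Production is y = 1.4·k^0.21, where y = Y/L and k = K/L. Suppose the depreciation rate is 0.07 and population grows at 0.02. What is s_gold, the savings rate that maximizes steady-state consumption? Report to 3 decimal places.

s_gold = 0.210

Break-even investment rate: n + δ = 0.02 + 0.07 = 0.09.
At the golden rule MPK = n+δ, and in any Cobb-Douglas steady state s = (n+δ)·k/y = MPK·k/y = capital's share 0.21.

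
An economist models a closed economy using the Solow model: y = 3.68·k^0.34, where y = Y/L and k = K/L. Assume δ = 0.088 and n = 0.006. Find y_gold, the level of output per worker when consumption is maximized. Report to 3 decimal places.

The effective depreciation rate is n + δ = 0.006 + 0.088 = 0.094.
Setting f'(k) = n+δ gives 0.34·3.68·k^(0.34−1) = 0.094, hence k_gold = (0.34·3.68/0.094)^(1/0.66) ≈ 50.5047.
Output: y_gold = 3.68·k_gold^0.34 = 3.68·50.5047^0.34 ≈ 13.9631.

y_gold ≈ 13.963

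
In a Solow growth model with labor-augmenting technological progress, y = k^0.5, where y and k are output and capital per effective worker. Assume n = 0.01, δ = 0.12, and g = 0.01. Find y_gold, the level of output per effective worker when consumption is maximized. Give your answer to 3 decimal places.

Capital per effective worker breaks even when investment replaces (n + g + δ)·k; here n + g + δ = 0.14.
Setting f'(k) = n+g+δ gives 0.5·k^(0.5−1) = 0.14, hence k_gold = (0.5/0.14)^(1/0.5) ≈ 12.7551.
Output: y_gold = k_gold^0.5 = 12.7551^0.5 ≈ 3.5714.

y_gold ≈ 3.571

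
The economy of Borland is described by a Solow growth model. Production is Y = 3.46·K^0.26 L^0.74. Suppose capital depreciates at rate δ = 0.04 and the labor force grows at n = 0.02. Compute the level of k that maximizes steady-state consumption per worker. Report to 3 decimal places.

Break-even investment rate: n + δ = 0.02 + 0.04 = 0.06.
Golden rule sets MPK = n+δ: 0.26·3.46·k^(0.26−1) = 0.06, so k_gold = (0.26·3.46/0.06)^(1/0.74) ≈ 38.8197.

k_gold ≈ 38.820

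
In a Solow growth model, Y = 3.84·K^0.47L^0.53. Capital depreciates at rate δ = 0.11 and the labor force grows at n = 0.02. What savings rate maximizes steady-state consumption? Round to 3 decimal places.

The effective depreciation rate is n + δ = 0.02 + 0.11 = 0.13.
At the golden rule MPK = n+δ, and in any Cobb-Douglas steady state s = (n+δ)·k/y = MPK·k/y = capital's share 0.47.

s_gold = 0.470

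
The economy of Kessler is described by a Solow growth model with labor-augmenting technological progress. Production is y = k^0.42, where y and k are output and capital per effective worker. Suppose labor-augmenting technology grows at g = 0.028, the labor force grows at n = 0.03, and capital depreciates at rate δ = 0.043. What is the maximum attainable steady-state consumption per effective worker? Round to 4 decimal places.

The effective depreciation rate is n + g + δ = 0.03 + 0.028 + 0.043 = 0.101.
Setting f'(k) = n+g+δ gives 0.42·k^(0.42−1) = 0.101, hence k_gold = (0.42/0.101)^(1/0.58) ≈ 11.6712.
y_gold = 11.6712^0.42 ≈ 2.8067.
c_gold = y_gold − (n+g+δ)·k_gold = 2.8067 − 0.101·11.6712 ≈ 1.6279.

c_gold ≈ 1.6279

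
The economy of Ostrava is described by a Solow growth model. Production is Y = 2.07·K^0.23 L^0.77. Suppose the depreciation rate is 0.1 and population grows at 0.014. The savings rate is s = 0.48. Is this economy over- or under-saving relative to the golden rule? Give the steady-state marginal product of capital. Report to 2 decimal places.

Capital per worker breaks even when investment replaces (n + δ)·k; here n + δ = 0.114.
Steady-state k*: s·A·k^0.23 = 0.114·k gives k* = (0.48·2.07/0.114)^(1/0.77) ≈ 16.6409.
MPK = 0.23·2.07·16.6409^(-0.77) ≈ 0.0546.
MPK < n+δ = 0.114, so the economy is dynamically inefficient (over-saving).

over-saving; MPK ≈ 0.05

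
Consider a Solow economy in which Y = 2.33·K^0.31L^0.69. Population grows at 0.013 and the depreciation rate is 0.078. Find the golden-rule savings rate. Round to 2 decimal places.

s_gold = 0.31

The effective depreciation rate is n + δ = 0.013 + 0.078 = 0.091.
At the golden rule MPK = n+δ, and in any Cobb-Douglas steady state s = (n+δ)·k/y = MPK·k/y = capital's share 0.31.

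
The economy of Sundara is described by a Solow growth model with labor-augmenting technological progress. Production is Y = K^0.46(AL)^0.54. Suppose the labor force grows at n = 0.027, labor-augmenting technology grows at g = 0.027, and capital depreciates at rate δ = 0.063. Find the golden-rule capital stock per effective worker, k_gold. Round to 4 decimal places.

k_gold ≈ 12.6200

The effective depreciation rate is n + g + δ = 0.027 + 0.027 + 0.063 = 0.117.
Maximizing c = f(k) − (n+g+δ)·k gives f'(k) = n+g+δ, i.e. 0.46·k^(0.46−1) = 0.117, so k_gold = (0.46/0.117)^(1/0.54) ≈ 12.6200.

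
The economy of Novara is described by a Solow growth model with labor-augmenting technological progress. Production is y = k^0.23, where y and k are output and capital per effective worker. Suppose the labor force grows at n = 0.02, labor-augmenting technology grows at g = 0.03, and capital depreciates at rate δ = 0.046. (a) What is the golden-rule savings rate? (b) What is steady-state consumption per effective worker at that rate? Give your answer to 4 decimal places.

(a) s_gold = 0.2300; (b) c_gold ≈ 0.9996

Break-even investment rate: n + g + δ = 0.02 + 0.03 + 0.046 = 0.096.
For Cobb-Douglas, s_gold equals capital's share: s_gold = 0.23.
Setting f'(k) = n+g+δ gives 0.23·k^(0.23−1) = 0.096, hence k_gold = (0.23/0.096)^(1/0.77) ≈ 3.1103.
y_gold = 3.1103^0.23 ≈ 1.2982; c_gold = (1−0.23)·y_gold ≈ 0.9996.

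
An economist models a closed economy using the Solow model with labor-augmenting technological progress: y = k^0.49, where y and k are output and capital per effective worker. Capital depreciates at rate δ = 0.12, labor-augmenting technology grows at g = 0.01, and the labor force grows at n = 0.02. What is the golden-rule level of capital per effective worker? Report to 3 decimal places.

Break-even investment rate: n + g + δ = 0.02 + 0.01 + 0.12 = 0.15.
At the golden rule the marginal product of capital equals n+g+δ: 0.49·k^(0.49−1) = 0.15. Solving, k_gold = (0.49/0.15)^(1/0.51) ≈ 10.1871.

k_gold ≈ 10.187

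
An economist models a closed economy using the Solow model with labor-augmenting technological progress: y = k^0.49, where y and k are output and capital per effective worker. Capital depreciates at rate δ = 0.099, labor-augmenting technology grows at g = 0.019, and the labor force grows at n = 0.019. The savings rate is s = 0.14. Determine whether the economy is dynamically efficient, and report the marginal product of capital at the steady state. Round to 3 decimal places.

Capital per effective worker breaks even when investment replaces (n + g + δ)·k; here n + g + δ = 0.137.
Steady-state k*: s·k^0.49 = 0.137·k gives k* = (0.14/0.137)^(1/0.51) ≈ 1.0434.
MPK = 0.49·1.0434^(-0.51) ≈ 0.4795.
MPK > n+g+δ = 0.137, so the economy is dynamically efficient (under-saving).

dynamically efficient; MPK ≈ 0.479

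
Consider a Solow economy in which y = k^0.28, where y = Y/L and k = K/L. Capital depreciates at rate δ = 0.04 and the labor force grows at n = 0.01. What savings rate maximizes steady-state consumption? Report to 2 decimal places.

Capital per worker breaks even when investment replaces (n + δ)·k; here n + δ = 0.05.
At the golden rule MPK = n+δ, and in any Cobb-Douglas steady state s = (n+δ)·k/y = MPK·k/y = capital's share 0.28.

s_gold = 0.28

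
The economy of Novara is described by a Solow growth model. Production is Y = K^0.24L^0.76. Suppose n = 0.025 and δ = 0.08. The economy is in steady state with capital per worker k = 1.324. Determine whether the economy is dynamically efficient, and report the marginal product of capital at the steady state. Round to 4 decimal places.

The effective depreciation rate is n + δ = 0.025 + 0.08 = 0.105.
MPK = 0.24·k^(0.24−1) = 0.24·1.324^(-0.76) ≈ 0.1939.
MPK > 0.105, so the economy is dynamically efficient (under-saving).

dynamically efficient; MPK ≈ 0.1939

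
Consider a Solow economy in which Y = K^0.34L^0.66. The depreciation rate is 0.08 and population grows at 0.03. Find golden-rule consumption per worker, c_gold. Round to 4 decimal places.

c_gold ≈ 1.1804

Capital per worker breaks even when investment replaces (n + δ)·k; here n + δ = 0.11.
Setting f'(k) = n+δ gives 0.34·k^(0.34−1) = 0.11, hence k_gold = (0.34/0.11)^(1/0.66) ≈ 5.5278.
y_gold = 5.5278^0.34 ≈ 1.7884.
c_gold = y_gold − (n+δ)·k_gold = 1.7884 − 0.11·5.5278 ≈ 1.1804.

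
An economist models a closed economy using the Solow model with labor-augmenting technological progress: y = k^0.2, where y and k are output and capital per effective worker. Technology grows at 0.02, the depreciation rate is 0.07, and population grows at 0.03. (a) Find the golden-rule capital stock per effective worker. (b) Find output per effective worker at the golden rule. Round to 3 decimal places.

(a) k_gold ≈ 1.894; (b) y_gold ≈ 1.136

n + g + δ = 0.03 + 0.02 + 0.07 = 0.12.
Setting f'(k) = n+g+δ gives 0.2·k^(0.2−1) = 0.12, hence k_gold = (0.2/0.12)^(1/0.8) ≈ 1.8937.
y_gold = 1.8937^0.2 ≈ 1.1362.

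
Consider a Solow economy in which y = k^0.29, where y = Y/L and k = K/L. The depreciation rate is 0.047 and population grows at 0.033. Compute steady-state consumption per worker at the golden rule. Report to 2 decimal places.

c_gold ≈ 1.20

Capital per worker breaks even when investment replaces (n + δ)·k; here n + δ = 0.08.
Golden rule sets MPK = n+δ: 0.29·k^(0.29−1) = 0.08, so k_gold = (0.29/0.08)^(1/0.71) ≈ 6.1342.
y_gold = 6.1342^0.29 ≈ 1.6922.
c_gold = y_gold − (n+δ)·k_gold = 1.6922 − 0.08·6.1342 ≈ 1.2015.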